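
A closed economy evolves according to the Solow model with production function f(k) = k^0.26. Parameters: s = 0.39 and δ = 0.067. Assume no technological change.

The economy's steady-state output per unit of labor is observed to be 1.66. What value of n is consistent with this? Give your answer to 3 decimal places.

n ≈ 0.025

Steady state requires s·f(k) = (n + δ)·k, i.e. s·k^α = (n + δ)·k.
Since y* = [s/(n + δ)]^(α/(1−α)), we have s/(n + δ) = (y*)^((1−α)/α) = 1.66^2.8462 = 4.2313.
Therefore n + δ = s / 4.2313 = 0.39 / 4.2313 = 0.0922, so n = 0.0922 − 0.067 = 0.0252.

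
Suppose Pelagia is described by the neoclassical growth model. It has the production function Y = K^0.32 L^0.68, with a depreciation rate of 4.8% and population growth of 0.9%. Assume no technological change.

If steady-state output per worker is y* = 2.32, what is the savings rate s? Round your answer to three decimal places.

s ≈ 0.341

At the steady state, Δk = 0, so s·k^α = (n + δ)·k.
Since y* = [s/(n + δ)]^(α/(1−α)), we have s/(n + δ) = (y*)^((1−α)/α) = 2.32^2.125 = 5.9795.
Therefore s = 5.9795 × (n + δ) = 5.9795 × 0.057 = 0.3408.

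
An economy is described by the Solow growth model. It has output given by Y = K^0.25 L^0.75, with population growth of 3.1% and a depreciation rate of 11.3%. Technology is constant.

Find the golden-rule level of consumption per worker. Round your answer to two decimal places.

At the golden rule, f'(k) = n + δ, so α·k^(α−1) = n + δ and k_gold = (α/(n + δ))^(1/(1−α)).
k_gold = (0.25/0.144)^(1/0.75) = 1.7361^1.3333 ≈ 2.0865
c_gold = f(k_gold) − (n + δ)·k_gold = 1.2019 − 0.144×2.0865 ≈ 0.9014

c_gold ≈ 0.90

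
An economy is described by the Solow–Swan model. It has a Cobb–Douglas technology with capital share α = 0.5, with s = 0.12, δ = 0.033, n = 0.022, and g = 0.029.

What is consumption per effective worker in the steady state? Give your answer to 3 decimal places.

In steady state, investment equals break-even investment: s·k^α = (n + g + δ)·k.
Rearranging, k^(1−α) = s / (n + g + δ).
k^0.5 = 0.12 / (0.022 + 0.029 + 0.033) = 0.12 / 0.084 = 1.4286
k* = 1.4286^(1/0.5) ≈ 2.0409
y* = (k*)^α = 2.0409^0.5 ≈ 1.4286
c* = (1 − s)·y* = (1 − 0.12) × 1.4286 ≈ 1.2572

c* = 1.257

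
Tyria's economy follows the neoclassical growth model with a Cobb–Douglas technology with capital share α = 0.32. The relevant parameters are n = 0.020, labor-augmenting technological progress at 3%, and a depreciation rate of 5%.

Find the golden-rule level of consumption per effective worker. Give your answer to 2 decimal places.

At the golden rule, f'(k) = n + g + δ, so α·k^(α−1) = n + g + δ and k_gold = (α/(n + g + δ))^(1/(1−α)).
k_gold = (0.32/0.100)^(1/0.68) = 3.2000^1.4706 ≈ 5.5319
c_gold = f(k_gold) − (n + g + δ)·k_gold = 1.7287 − 0.100×5.5319 ≈ 1.1755

c_gold ≈ 1.18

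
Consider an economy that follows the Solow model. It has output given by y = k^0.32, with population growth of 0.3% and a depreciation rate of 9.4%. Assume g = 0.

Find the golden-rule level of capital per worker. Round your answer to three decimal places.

k_gold ≈ 5.785

The golden rule sets f'(k) = n + δ, i.e. α·k^(α−1) = n + δ.
So k^(1−α) = α / (n + δ) = 0.32 / 0.097 = 3.2990.
k_gold = 3.2990^(1/0.68) ≈ 5.7853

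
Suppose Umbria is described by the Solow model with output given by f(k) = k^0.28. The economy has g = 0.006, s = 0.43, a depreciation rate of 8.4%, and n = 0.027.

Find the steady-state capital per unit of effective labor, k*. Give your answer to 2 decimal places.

Steady state requires s·f(k) = (n + g + δ)·k, i.e. s·k^α = (n + g + δ)·k.
Rearranging, k^(1−α) = s / (n + g + δ).
k^0.72 = 0.43 / (0.027 + 0.006 + 0.084) = 0.43 / 0.117 = 3.6752
k* = 3.6752^(1/0.72) ≈ 6.0969

k* ≈ 6.10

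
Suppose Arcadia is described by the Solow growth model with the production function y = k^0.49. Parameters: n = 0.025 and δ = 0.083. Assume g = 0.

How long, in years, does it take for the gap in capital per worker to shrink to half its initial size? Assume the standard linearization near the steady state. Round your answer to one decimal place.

about 12.6 years

Near the steady state the convergence rate is λ = (1 − α)(n + δ).
λ = (1 − 0.49) × 0.108 = 0.51 × 0.108 = 0.05508
Half-life = ln 2 / λ = 0.6931 / 0.05508 ≈ 12.58 years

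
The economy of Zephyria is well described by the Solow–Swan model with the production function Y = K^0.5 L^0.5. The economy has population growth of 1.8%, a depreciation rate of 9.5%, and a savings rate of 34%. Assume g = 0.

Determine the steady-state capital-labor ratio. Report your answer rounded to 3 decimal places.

In steady state, investment equals break-even investment: s·k^α = (n + δ)·k.
Dividing both sides by k: k^(1−α) = s / (n + δ).
k^0.5 = 0.34 / (0.018 + 0.095) = 0.34 / 0.113 = 3.0088
k* = 3.0088^(1/0.5) ≈ 9.0529

k* = 9.053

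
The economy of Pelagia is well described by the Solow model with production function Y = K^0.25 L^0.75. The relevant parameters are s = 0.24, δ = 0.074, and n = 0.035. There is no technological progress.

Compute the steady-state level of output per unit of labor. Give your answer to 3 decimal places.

In steady state, investment equals break-even investment: s·k^α = (n + δ)·k.
Rearranging, k^(1−α) = s / (n + δ).
k^0.75 = 0.24 / (0.035 + 0.074) = 0.24 / 0.109 = 2.2018
k* = 2.2018^(1/0.75) ≈ 2.8644
y* = (k*)^α = 2.8644^0.25 ≈ 1.3009

y* ≈ 1.301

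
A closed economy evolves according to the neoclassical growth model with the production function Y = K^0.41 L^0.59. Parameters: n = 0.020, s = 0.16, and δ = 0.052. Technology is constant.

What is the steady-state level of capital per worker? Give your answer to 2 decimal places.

In steady state, investment equals break-even investment: s·k^α = (n + δ)·k.
Dividing both sides by k: k^(1−α) = s / (n + δ).
k^0.59 = 0.16 / (0.020 + 0.052) = 0.16 / 0.072 = 2.2222
k* = 2.2222^(1/0.59) ≈ 3.8705

k* ≈ 3.87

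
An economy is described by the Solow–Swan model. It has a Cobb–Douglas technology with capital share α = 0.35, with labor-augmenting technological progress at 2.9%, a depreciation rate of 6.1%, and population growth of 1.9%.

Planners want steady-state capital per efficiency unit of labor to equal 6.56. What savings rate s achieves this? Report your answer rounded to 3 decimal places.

At the steady state, Δk = 0, so s·k^α = (n + g + δ)·k.
So s / (n + g + δ) = (k*)^(1−α) = 6.56^0.65 = 3.3962.
Therefore s = 3.3962 × (n + g + δ) = 3.3962 × 0.109 = 0.3702.

s ≈ 0.370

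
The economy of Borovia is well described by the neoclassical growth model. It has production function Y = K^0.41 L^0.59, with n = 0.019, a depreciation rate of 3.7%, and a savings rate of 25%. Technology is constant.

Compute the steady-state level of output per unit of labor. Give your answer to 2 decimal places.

y* = 2.83

At the steady state, Δk = 0, so s·k^α = (n + δ)·k.
Rearranging, k^(1−α) = s / (n + δ).
k^0.59 = 0.25 / (0.019 + 0.037) = 0.25 / 0.056 = 4.4643
k* = 4.4643^(1/0.59) ≈ 12.6263
y* = (k*)^α = 12.6263^0.41 ≈ 2.8283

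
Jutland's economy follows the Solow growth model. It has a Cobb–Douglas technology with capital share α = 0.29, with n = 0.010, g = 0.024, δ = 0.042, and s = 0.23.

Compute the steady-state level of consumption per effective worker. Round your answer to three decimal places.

At the steady state, Δk = 0, so s·k^α = (n + g + δ)·k.
Rearranging, k^(1−α) = s / (n + g + δ).
k^0.71 = 0.23 / (0.010 + 0.024 + 0.042) = 0.23 / 0.076 = 3.0263
k* = 3.0263^(1/0.71) ≈ 4.7571
y* = (k*)^α = 4.7571^0.29 ≈ 1.5719
c* = (1 − s)·y* = (1 − 0.23) × 1.5719 ≈ 1.2104

c* ≈ 1.210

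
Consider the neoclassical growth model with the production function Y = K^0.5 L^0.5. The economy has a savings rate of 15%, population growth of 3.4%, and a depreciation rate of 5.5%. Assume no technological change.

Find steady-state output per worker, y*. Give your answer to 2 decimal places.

y* ≈ 1.69

In steady state, investment equals break-even investment: s·k^α = (n + δ)·k.
Rearranging, k^(1−α) = s / (n + δ).
k^0.5 = 0.15 / (0.034 + 0.055) = 0.15 / 0.089 = 1.6854
k* = 1.6854^(1/0.5) ≈ 2.8406
y* = (k*)^α = 2.8406^0.5 ≈ 1.6854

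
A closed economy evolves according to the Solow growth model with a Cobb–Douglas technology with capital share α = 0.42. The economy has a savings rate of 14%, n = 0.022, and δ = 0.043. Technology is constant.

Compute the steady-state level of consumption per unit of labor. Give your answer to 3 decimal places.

Steady state requires s·f(k) = (n + δ)·k, i.e. s·k^α = (n + δ)·k.
Dividing both sides by k: k^(1−α) = s / (n + δ).
k^0.58 = 0.14 / (0.022 + 0.043) = 0.14 / 0.065 = 2.1538
k* = 2.1538^(1/0.58) ≈ 3.7540
y* = (k*)^α = 3.7540^0.42 ≈ 1.7430
c* = (1 − s)·y* = (1 − 0.14) × 1.7430 ≈ 1.4990

c* ≈ 1.499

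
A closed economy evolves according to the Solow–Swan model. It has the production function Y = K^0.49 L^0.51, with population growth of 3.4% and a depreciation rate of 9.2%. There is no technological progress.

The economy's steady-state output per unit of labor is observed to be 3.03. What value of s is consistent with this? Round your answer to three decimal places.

At the steady state, Δk = 0, so s·k^α = (n + δ)·k.
Since y* = [s/(n + δ)]^(α/(1−α)), we have s/(n + δ) = (y*)^((1−α)/α) = 3.03^1.0408 = 3.1702.
Therefore s = 3.1702 × (n + δ) = 3.1702 × 0.126 = 0.3994.

s ≈ 0.399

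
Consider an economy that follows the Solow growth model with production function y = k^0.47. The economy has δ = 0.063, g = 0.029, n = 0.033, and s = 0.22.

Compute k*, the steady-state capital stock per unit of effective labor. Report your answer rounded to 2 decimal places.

k* = 2.91

In steady state, investment equals break-even investment: s·k^α = (n + g + δ)·k.
Dividing both sides by k: k^(1−α) = s / (n + g + δ).
k^0.53 = 0.22 / (0.033 + 0.029 + 0.063) = 0.22 / 0.125 = 1.7600
k* = 1.7600^(1/0.53) ≈ 2.9056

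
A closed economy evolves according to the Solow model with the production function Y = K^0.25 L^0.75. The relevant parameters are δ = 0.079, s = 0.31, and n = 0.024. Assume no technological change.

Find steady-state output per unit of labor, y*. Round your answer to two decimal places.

In steady state, investment equals break-even investment: s·k^α = (n + δ)·k.
Dividing both sides by k: k^(1−α) = s / (n + δ).
k^0.75 = 0.31 / (0.024 + 0.079) = 0.31 / 0.103 = 3.0097
k* = 3.0097^(1/0.75) ≈ 4.3454
y* = (k*)^α = 4.3454^0.25 ≈ 1.4438

y* = 1.44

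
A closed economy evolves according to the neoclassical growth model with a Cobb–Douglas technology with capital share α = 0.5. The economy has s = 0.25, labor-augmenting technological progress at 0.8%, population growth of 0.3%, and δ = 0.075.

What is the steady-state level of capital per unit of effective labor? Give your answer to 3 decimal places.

k* = 8.451

In steady state, investment equals break-even investment: s·k^α = (n + g + δ)·k.
Dividing both sides by k: k^(1−α) = s / (n + g + δ).
k^0.5 = 0.25 / (0.003 + 0.008 + 0.075) = 0.25 / 0.086 = 2.9070
k* = 2.9070^(1/0.5) ≈ 8.4506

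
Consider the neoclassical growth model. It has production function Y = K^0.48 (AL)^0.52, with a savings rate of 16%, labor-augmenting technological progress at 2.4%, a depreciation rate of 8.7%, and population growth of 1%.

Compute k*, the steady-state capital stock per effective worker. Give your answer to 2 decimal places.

At the steady state, Δk = 0, so s·k^α = (n + g + δ)·k.
Dividing both sides by k: k^(1−α) = s / (n + g + δ).
k^0.52 = 0.16 / (0.010 + 0.024 + 0.087) = 0.16 / 0.121 = 1.3223
k* = 1.3223^(1/0.52) ≈ 1.7113

k* ≈ 1.71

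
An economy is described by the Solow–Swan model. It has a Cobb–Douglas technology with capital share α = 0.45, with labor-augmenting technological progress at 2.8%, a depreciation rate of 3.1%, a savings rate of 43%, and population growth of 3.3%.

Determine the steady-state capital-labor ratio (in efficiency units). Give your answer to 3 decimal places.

k* = 16.504

Steady state requires s·f(k) = (n + g + δ)·k, i.e. s·k^α = (n + g + δ)·k.
Dividing both sides by k: k^(1−α) = s / (n + g + δ).
k^0.55 = 0.43 / (0.033 + 0.028 + 0.031) = 0.43 / 0.092 = 4.6739
k* = 4.6739^(1/0.55) ≈ 16.5044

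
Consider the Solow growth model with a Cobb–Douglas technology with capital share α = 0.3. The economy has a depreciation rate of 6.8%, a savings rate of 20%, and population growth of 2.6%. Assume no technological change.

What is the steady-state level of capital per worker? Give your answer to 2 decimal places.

In steady state, investment equals break-even investment: s·k^α = (n + δ)·k.
Dividing both sides by k: k^(1−α) = s / (n + δ).
k^0.7 = 0.20 / (0.026 + 0.068) = 0.20 / 0.094 = 2.1277
k* = 2.1277^(1/0.7) ≈ 2.9407

k* = 2.94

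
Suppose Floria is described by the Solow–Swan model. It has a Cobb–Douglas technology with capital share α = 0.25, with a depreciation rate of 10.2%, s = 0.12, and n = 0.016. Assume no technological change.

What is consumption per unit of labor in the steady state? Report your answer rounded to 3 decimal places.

c* ≈ 0.885

Steady state requires s·f(k) = (n + δ)·k, i.e. s·k^α = (n + δ)·k.
Dividing both sides by k: k^(1−α) = s / (n + δ).
k^0.75 = 0.12 / (0.016 + 0.102) = 0.12 / 0.118 = 1.0169
k* = 1.0169^(1/0.75) ≈ 1.0226
y* = (k*)^α = 1.0226^0.25 ≈ 1.0056
c* = (1 − s)·y* = (1 − 0.12) × 1.0056 ≈ 0.8849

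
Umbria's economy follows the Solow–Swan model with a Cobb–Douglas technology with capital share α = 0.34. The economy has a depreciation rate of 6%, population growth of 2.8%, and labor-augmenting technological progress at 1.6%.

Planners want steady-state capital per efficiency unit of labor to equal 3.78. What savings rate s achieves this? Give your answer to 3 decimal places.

In steady state, investment equals break-even investment: s·k^α = (n + g + δ)·k.
So s / (n + g + δ) = (k*)^(1−α) = 3.78^0.66 = 2.4052.
Therefore s = 2.4052 × (n + g + δ) = 2.4052 × 0.104 = 0.2501.

s ≈ 0.250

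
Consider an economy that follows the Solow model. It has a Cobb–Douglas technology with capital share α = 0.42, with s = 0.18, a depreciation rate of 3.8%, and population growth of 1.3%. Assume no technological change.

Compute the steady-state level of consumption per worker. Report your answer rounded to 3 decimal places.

At the steady state, Δk = 0, so s·k^α = (n + δ)·k.
Rearranging, k^(1−α) = s / (n + δ).
k^0.58 = 0.18 / (0.013 + 0.038) = 0.18 / 0.051 = 3.5294
k* = 3.5294^(1/0.58) ≈ 8.7965
y* = (k*)^α = 8.7965^0.42 ≈ 2.4924
c* = (1 − s)·y* = (1 − 0.18) × 2.4924 ≈ 2.0438

c* = 2.044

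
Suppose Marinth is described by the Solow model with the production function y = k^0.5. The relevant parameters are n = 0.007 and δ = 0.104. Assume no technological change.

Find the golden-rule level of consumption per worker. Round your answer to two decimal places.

c_gold ≈ 2.25

At the golden rule, f'(k) = n + δ, so α·k^(α−1) = n + δ and k_gold = (α/(n + δ))^(1/(1−α)).
k_gold = (0.5/0.111)^(1/0.5) = 4.5045^2 ≈ 20.2905
c_gold = f(k_gold) − (n + δ)·k_gold = 4.5045 − 0.111×20.2905 ≈ 2.2523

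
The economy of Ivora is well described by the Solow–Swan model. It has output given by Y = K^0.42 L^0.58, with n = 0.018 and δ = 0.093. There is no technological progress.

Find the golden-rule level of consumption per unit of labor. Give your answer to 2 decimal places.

At the golden rule, f'(k) = n + δ, so α·k^(α−1) = n + δ and k_gold = (α/(n + δ))^(1/(1−α)).
k_gold = (0.42/0.111)^(1/0.58) = 3.7838^1.7241 ≈ 9.9176
c_gold = f(k_gold) − (n + δ)·k_gold = 2.6211 − 0.111×9.9176 ≈ 1.5202

c_gold ≈ 1.52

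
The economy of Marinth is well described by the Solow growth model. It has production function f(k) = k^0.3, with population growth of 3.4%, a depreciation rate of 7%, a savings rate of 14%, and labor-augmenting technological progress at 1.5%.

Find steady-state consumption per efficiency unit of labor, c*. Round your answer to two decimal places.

c* ≈ 0.92

In steady state, investment equals break-even investment: s·k^α = (n + g + δ)·k.
Rearranging, k^(1−α) = s / (n + g + δ).
k^0.7 = 0.14 / (0.034 + 0.015 + 0.070) = 0.14 / 0.119 = 1.1765
k* = 1.1765^(1/0.7) ≈ 1.2614
y* = (k*)^α = 1.2614^0.3 ≈ 1.0722
c* = (1 − s)·y* = (1 − 0.14) × 1.0722 ≈ 0.9221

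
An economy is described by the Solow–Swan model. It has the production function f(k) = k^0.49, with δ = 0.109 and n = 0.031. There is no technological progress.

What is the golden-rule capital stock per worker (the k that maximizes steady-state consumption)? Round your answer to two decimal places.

The golden rule sets f'(k) = n + δ, i.e. α·k^(α−1) = n + δ.
So k^(1−α) = α / (n + δ) = 0.49 / 0.140 = 3.5000.
k_gold = 3.5000^(1/0.51) ≈ 11.6627

k_gold ≈ 11.66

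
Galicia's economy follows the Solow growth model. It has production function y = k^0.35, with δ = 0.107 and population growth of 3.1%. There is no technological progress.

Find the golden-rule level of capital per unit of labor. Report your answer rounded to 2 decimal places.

k_gold ≈ 4.19

The golden rule sets f'(k) = n + δ, i.e. α·k^(α−1) = n + δ.
So k^(1−α) = α / (n + δ) = 0.35 / 0.138 = 2.5362.
k_gold = 2.5362^(1/0.65) ≈ 4.1862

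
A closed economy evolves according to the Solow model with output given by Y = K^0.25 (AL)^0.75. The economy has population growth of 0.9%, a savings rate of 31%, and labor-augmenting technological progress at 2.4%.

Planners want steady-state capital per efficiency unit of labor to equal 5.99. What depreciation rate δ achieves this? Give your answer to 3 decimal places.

Steady state requires s·f(k) = (n + g + δ)·k, i.e. s·k^α = (n + g + δ)·k.
So s / (n + g + δ) = (k*)^(1−α) = 5.99^0.75 = 3.8289.
Therefore n + g + δ = s / 3.8289 = 0.31 / 3.8289 = 0.0810, so δ = 0.0810 − 0.033 = 0.0480.

δ ≈ 0.048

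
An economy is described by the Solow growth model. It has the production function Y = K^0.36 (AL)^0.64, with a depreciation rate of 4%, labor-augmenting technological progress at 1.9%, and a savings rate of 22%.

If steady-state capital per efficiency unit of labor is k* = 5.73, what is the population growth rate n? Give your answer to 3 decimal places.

n ≈ 0.013

At the steady state, Δk = 0, so s·k^α = (n + g + δ)·k.
So s / (n + g + δ) = (k*)^(1−α) = 5.73^0.64 = 3.0565.
Therefore n + g + δ = s / 3.0565 = 0.22 / 3.0565 = 0.0720, so n = 0.0720 − 0.059 = 0.0130.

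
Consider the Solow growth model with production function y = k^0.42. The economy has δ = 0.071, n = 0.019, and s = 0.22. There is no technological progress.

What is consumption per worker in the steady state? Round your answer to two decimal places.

In steady state, investment equals break-even investment: s·k^α = (n + δ)·k.
Rearranging, k^(1−α) = s / (n + δ).
k^0.58 = 0.22 / (0.019 + 0.071) = 0.22 / 0.090 = 2.4444
k* = 2.4444^(1/0.58) ≈ 4.6694
y* = (k*)^α = 4.6694^0.42 ≈ 1.9102
c* = (1 − s)·y* = (1 − 0.22) × 1.9102 ≈ 1.4900

c* = 1.49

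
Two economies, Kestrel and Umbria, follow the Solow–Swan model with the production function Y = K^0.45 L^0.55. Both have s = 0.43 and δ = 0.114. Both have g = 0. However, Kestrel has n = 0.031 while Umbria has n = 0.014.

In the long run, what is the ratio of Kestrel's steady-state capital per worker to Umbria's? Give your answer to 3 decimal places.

k*_K / k*_U ≈ 0.797

Steady-state k* = [s/(n + δ)]^(1/(1−α)), so the ratio is [ (s_K/(n + δ)_K) / (s_U/(n + δ)_U) ]^1.8182.
s_K/(n + δ)_K = 0.43/0.145 = 2.9655; s_U/(n + δ)_U = 0.43/0.128 = 3.3594.
Ratio = (2.9655/3.3594)^1.8182 = 0.8827^1.8182 ≈ 0.7970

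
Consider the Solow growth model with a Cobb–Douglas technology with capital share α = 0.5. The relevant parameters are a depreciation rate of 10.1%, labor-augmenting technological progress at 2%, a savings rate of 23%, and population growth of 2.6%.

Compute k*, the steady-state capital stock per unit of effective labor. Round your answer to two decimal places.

k* = 2.45

In steady state, investment equals break-even investment: s·k^α = (n + g + δ)·k.
Rearranging, k^(1−α) = s / (n + g + δ).
k^0.5 = 0.23 / (0.026 + 0.020 + 0.101) = 0.23 / 0.147 = 1.5646
k* = 1.5646^(1/0.5) ≈ 2.4480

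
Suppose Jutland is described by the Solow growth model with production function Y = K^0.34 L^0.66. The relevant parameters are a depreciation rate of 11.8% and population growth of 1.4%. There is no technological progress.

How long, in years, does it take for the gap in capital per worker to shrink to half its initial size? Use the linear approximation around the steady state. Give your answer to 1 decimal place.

Near the steady state the convergence rate is λ = (1 − α)(n + δ).
λ = (1 − 0.34) × 0.132 = 0.66 × 0.132 = 0.08712
Half-life = ln 2 / λ = 0.6931 / 0.08712 ≈ 7.96 years

half-life ≈ 8.0 years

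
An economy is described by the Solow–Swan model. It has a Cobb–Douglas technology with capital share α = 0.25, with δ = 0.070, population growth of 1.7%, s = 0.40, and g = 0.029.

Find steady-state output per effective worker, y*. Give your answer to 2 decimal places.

y* = 1.51

In steady state, investment equals break-even investment: s·k^α = (n + g + δ)·k.
Rearranging, k^(1−α) = s / (n + g + δ).
k^0.75 = 0.40 / (0.017 + 0.029 + 0.070) = 0.40 / 0.116 = 3.4483
k* = 3.4483^(1/0.75) ≈ 5.2096
y* = (k*)^α = 5.2096^0.25 ≈ 1.5108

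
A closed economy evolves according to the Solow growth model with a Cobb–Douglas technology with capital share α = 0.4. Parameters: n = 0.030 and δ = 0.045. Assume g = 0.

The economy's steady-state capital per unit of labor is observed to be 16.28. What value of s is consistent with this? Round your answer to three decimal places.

At the steady state, Δk = 0, so s·k^α = (n + δ)·k.
So s / (n + δ) = (k*)^(1−α) = 16.28^0.6 = 5.3333.
Therefore s = 5.3333 × (n + δ) = 5.3333 × 0.075 = 0.4000.

s ≈ 0.400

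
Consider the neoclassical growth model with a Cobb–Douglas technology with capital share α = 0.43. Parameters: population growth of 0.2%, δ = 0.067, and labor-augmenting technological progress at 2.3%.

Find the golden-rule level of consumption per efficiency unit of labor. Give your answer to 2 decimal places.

At the golden rule, f'(k) = n + g + δ, so α·k^(α−1) = n + g + δ and k_gold = (α/(n + g + δ))^(1/(1−α)).
k_gold = (0.43/0.092)^(1/0.57) = 4.6739^1.7544 ≈ 14.9584
c_gold = f(k_gold) − (n + g + δ)·k_gold = 3.2004 − 0.092×14.9584 ≈ 1.8242

c_gold ≈ 1.82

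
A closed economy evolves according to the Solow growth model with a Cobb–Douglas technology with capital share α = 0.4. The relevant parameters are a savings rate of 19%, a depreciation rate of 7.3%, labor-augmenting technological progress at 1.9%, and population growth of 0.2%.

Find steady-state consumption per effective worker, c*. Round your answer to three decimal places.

In steady state, investment equals break-even investment: s·k^α = (n + g + δ)·k.
Rearranging, k^(1−α) = s / (n + g + δ).
k^0.6 = 0.19 / (0.002 + 0.019 + 0.073) = 0.19 / 0.094 = 2.0213
k* = 2.0213^(1/0.6) ≈ 3.2314
y* = (k*)^α = 3.2314^0.4 ≈ 1.5987
c* = (1 − s)·y* = (1 − 0.19) × 1.5987 ≈ 1.2949

c* = 1.295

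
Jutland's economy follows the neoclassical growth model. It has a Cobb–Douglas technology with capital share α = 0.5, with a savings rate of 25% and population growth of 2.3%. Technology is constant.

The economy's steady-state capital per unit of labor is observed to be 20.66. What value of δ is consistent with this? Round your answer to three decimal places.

δ ≈ 0.032

At the steady state, Δk = 0, so s·k^α = (n + δ)·k.
So s / (n + δ) = (k*)^(1−α) = 20.66^0.5 = 4.5453.
Therefore n + δ = s / 4.5453 = 0.25 / 4.5453 = 0.0550, so δ = 0.0550 − 0.023 = 0.0320.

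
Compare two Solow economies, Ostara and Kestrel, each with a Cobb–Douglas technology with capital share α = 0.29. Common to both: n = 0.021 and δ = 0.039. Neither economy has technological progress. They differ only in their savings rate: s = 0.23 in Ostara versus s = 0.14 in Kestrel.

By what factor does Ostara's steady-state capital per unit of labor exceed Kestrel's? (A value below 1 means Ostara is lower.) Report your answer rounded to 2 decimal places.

ratio ≈ 2.01

Steady-state k* = [s/(n + δ)]^(1/(1−α)), so the ratio is [ (s_O/(n + δ)_O) / (s_K/(n + δ)_K) ]^1.4085.
s_O/(n + δ)_O = 0.23/0.060 = 3.8333; s_K/(n + δ)_K = 0.14/0.060 = 2.3333.
Ratio = (3.8333/2.3333)^1.4085 = 1.6429^1.4085 ≈ 2.0123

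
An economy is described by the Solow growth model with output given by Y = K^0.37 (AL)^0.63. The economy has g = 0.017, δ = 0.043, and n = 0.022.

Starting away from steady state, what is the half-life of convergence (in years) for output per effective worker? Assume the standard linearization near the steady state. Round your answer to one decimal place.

about 13.4 years

Near the steady state the convergence rate is λ = (1 − α)(n + g + δ).
λ = (1 − 0.37) × 0.082 = 0.63 × 0.082 = 0.05166
Half-life = ln 2 / λ = 0.6931 / 0.05166 ≈ 13.42 years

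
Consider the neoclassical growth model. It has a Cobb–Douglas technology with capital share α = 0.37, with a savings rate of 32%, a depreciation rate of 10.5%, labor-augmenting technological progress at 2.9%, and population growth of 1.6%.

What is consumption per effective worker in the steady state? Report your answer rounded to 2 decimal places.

In steady state, investment equals break-even investment: s·k^α = (n + g + δ)·k.
Rearranging, k^(1−α) = s / (n + g + δ).
k^0.63 = 0.32 / (0.016 + 0.029 + 0.105) = 0.32 / 0.150 = 2.1333
k* = 2.1333^(1/0.63) ≈ 3.3289
y* = (k*)^α = 3.3289^0.37 ≈ 1.5605
c* = (1 − s)·y* = (1 − 0.32) × 1.5605 ≈ 1.0611

c* ≈ 1.06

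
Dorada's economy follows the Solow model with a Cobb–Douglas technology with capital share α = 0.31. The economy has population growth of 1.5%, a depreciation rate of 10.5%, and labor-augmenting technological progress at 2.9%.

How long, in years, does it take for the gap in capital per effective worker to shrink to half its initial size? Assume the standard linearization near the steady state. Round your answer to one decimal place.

Near the steady state the convergence rate is λ = (1 − α)(n + g + δ).
λ = (1 − 0.31) × 0.149 = 0.69 × 0.149 = 0.10281
Half-life = ln 2 / λ = 0.6931 / 0.10281 ≈ 6.74 years

about 6.7 years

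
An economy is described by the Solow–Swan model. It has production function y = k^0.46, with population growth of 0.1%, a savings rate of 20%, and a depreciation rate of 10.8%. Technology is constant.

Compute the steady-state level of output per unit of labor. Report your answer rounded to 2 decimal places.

Steady state requires s·f(k) = (n + δ)·k, i.e. s·k^α = (n + δ)·k.
Rearranging, k^(1−α) = s / (n + δ).
k^0.54 = 0.20 / (0.001 + 0.108) = 0.20 / 0.109 = 1.8349
k* = 1.8349^(1/0.54) ≈ 3.0773
y* = (k*)^α = 3.0773^0.46 ≈ 1.6771

y* ≈ 1.68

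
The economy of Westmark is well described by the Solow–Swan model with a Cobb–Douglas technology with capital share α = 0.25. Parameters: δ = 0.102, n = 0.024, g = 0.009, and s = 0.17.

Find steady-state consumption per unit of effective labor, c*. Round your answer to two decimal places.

c* = 0.90

At the steady state, Δk = 0, so s·k^α = (n + g + δ)·k.
Dividing both sides by k: k^(1−α) = s / (n + g + δ).
k^0.75 = 0.17 / (0.024 + 0.009 + 0.102) = 0.17 / 0.135 = 1.2593
k* = 1.2593^(1/0.75) ≈ 1.3599
y* = (k*)^α = 1.3599^0.25 ≈ 1.0799
c* = (1 − s)·y* = (1 − 0.17) × 1.0799 ≈ 0.8963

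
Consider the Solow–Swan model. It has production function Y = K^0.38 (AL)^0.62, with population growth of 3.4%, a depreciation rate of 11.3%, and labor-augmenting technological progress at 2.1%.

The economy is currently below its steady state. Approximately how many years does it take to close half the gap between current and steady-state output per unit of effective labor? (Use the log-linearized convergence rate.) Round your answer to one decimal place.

about 6.7 years

Near the steady state the convergence rate is λ = (1 − α)(n + g + δ).
λ = (1 − 0.38) × 0.168 = 0.62 × 0.168 = 0.10416
Half-life = ln 2 / λ = 0.6931 / 0.10416 ≈ 6.65 years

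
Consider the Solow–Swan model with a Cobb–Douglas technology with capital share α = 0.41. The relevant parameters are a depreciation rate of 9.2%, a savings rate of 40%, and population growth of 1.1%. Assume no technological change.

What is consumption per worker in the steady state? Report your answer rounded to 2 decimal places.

c* = 1.54

Steady state requires s·f(k) = (n + δ)·k, i.e. s·k^α = (n + δ)·k.
Rearranging, k^(1−α) = s / (n + δ).
k^0.59 = 0.40 / (0.011 + 0.092) = 0.40 / 0.103 = 3.8835
k* = 3.8835^(1/0.59) ≈ 9.9697
y* = (k*)^α = 9.9697^0.41 ≈ 2.5672
c* = (1 − s)·y* = (1 − 0.40) × 2.5672 ≈ 1.5403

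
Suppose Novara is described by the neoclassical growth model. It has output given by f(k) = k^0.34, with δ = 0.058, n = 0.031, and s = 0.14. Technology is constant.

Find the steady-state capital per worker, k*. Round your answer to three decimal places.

k* ≈ 1.986

At the steady state, Δk = 0, so s·k^α = (n + δ)·k.
Dividing both sides by k: k^(1−α) = s / (n + δ).
k^0.66 = 0.14 / (0.031 + 0.058) = 0.14 / 0.089 = 1.5730
k* = 1.5730^(1/0.66) ≈ 1.9864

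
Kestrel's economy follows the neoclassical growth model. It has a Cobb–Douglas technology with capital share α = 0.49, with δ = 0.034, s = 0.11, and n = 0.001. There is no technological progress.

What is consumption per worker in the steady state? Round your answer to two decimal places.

c* ≈ 2.67

At the steady state, Δk = 0, so s·k^α = (n + δ)·k.
Rearranging, k^(1−α) = s / (n + δ).
k^0.51 = 0.11 / (0.001 + 0.034) = 0.11 / 0.035 = 3.1429
k* = 3.1429^(1/0.51) ≈ 9.4440
y* = (k*)^α = 9.4440^0.49 ≈ 3.0049
c* = (1 − s)·y* = (1 − 0.11) × 3.0049 ≈ 2.6744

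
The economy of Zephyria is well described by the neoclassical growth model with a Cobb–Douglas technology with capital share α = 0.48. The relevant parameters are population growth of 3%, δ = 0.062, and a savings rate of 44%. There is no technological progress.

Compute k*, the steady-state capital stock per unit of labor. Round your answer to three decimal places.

At the steady state, Δk = 0, so s·k^α = (n + δ)·k.
Rearranging, k^(1−α) = s / (n + δ).
k^0.52 = 0.44 / (0.030 + 0.062) = 0.44 / 0.092 = 4.7826
k* = 4.7826^(1/0.52) ≈ 20.2790

k* ≈ 20.279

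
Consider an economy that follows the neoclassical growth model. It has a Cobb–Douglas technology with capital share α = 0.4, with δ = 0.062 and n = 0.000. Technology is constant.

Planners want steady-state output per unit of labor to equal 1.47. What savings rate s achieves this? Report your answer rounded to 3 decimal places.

Steady state requires s·f(k) = (n + δ)·k, i.e. s·k^α = (n + δ)·k.
Since y* = [s/(n + δ)]^(α/(1−α)), we have s/(n + δ) = (y*)^((1−α)/α) = 1.47^1.5 = 1.7823.
Therefore s = 1.7823 × (n + δ) = 1.7823 × 0.062 = 0.1105.

s ≈ 0.111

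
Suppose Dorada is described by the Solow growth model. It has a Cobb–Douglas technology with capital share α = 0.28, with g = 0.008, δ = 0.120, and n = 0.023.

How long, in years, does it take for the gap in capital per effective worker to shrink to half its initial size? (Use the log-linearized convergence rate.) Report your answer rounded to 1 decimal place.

half-life ≈ 6.4 years

Near the steady state the convergence rate is λ = (1 − α)(n + g + δ).
λ = (1 − 0.28) × 0.151 = 0.72 × 0.151 = 0.10872
Half-life = ln 2 / λ = 0.6931 / 0.10872 ≈ 6.38 years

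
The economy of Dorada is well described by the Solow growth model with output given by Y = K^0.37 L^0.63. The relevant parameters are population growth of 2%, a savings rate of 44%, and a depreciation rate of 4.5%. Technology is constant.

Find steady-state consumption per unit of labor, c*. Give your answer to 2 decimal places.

At the steady state, Δk = 0, so s·k^α = (n + δ)·k.
Dividing both sides by k: k^(1−α) = s / (n + δ).
k^0.63 = 0.44 / (0.020 + 0.045) = 0.44 / 0.065 = 6.7692
k* = 6.7692^(1/0.63) ≈ 20.8120
y* = (k*)^α = 20.8120^0.37 ≈ 3.0745
c* = (1 − s)·y* = (1 − 0.44) × 3.0745 ≈ 1.7217

c* = 1.72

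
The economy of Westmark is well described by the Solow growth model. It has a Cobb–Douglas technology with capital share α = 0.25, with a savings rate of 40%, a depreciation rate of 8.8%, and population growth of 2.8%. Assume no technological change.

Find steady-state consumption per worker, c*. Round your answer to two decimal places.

Steady state requires s·f(k) = (n + δ)·k, i.e. s·k^α = (n + δ)·k.
Rearranging, k^(1−α) = s / (n + δ).
k^0.75 = 0.40 / (0.028 + 0.088) = 0.40 / 0.116 = 3.4483
k* = 3.4483^(1/0.75) ≈ 5.2096
y* = (k*)^α = 5.2096^0.25 ≈ 1.5108
c* = (1 − s)·y* = (1 − 0.40) × 1.5108 ≈ 0.9065

c* = 0.91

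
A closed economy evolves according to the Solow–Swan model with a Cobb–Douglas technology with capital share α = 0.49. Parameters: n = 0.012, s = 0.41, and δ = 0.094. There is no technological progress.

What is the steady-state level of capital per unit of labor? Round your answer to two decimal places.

k* = 14.19

At the steady state, Δk = 0, so s·k^α = (n + δ)·k.
Rearranging, k^(1−α) = s / (n + δ).
k^0.51 = 0.41 / (0.012 + 0.094) = 0.41 / 0.106 = 3.8679
k* = 3.8679^(1/0.51) ≈ 14.1877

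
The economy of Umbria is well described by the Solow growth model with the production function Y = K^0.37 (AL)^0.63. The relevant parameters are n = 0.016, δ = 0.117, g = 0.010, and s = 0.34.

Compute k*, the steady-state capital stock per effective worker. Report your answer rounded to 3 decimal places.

In steady state, investment equals break-even investment: s·k^α = (n + g + δ)·k.
Rearranging, k^(1−α) = s / (n + g + δ).
k^0.63 = 0.34 / (0.016 + 0.010 + 0.117) = 0.34 / 0.143 = 2.3776
k* = 2.3776^(1/0.63) ≈ 3.9541

k* ≈ 3.954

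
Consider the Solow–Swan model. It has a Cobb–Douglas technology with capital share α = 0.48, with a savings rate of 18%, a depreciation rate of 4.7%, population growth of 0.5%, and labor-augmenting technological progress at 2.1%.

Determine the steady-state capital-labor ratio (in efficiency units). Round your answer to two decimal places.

k* ≈ 5.67

In steady state, investment equals break-even investment: s·k^α = (n + g + δ)·k.
Rearranging, k^(1−α) = s / (n + g + δ).
k^0.52 = 0.18 / (0.005 + 0.021 + 0.047) = 0.18 / 0.073 = 2.4658
k* = 2.4658^(1/0.52) ≈ 5.6724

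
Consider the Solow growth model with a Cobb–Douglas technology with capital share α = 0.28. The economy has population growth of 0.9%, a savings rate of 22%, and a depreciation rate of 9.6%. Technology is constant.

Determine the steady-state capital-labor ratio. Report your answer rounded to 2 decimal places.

k* = 2.79

At the steady state, Δk = 0, so s·k^α = (n + δ)·k.
Dividing both sides by k: k^(1−α) = s / (n + δ).
k^0.72 = 0.22 / (0.009 + 0.096) = 0.22 / 0.105 = 2.0952
k* = 2.0952^(1/0.72) ≈ 2.7935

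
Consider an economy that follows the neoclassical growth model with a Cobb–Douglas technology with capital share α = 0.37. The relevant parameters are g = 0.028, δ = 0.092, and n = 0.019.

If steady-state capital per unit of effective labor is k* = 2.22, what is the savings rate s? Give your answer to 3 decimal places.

At the steady state, Δk = 0, so s·k^α = (n + g + δ)·k.
So s / (n + g + δ) = (k*)^(1−α) = 2.22^0.63 = 1.6527.
Therefore s = 1.6527 × (n + g + δ) = 1.6527 × 0.139 = 0.2297.

s ≈ 0.230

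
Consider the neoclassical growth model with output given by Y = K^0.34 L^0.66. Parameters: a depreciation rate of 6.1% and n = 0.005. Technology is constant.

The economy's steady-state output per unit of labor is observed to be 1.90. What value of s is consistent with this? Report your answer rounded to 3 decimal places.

Steady state requires s·f(k) = (n + δ)·k, i.e. s·k^α = (n + δ)·k.
Since y* = [s/(n + δ)]^(α/(1−α)), we have s/(n + δ) = (y*)^((1−α)/α) = 1.90^1.9412 = 3.4763.
Therefore s = 3.4763 × (n + δ) = 3.4763 × 0.066 = 0.2294.

s ≈ 0.229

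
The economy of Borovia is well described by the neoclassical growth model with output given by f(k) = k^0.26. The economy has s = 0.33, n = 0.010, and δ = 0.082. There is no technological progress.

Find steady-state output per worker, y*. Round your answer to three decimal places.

y* = 1.566

In steady state, investment equals break-even investment: s·k^α = (n + δ)·k.
Dividing both sides by k: k^(1−α) = s / (n + δ).
k^0.74 = 0.33 / (0.010 + 0.082) = 0.33 / 0.092 = 3.5870
k* = 3.5870^(1/0.74) ≈ 5.6187
y* = (k*)^α = 5.6187^0.26 ≈ 1.5664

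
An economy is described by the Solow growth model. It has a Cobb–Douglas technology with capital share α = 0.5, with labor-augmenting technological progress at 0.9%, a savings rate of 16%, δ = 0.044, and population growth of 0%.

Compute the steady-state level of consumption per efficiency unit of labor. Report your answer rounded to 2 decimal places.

At the steady state, Δk = 0, so s·k^α = (n + g + δ)·k.
Rearranging, k^(1−α) = s / (n + g + δ).
k^0.5 = 0.16 / (0.000 + 0.009 + 0.044) = 0.16 / 0.053 = 3.0189
k* = 3.0189^(1/0.5) ≈ 9.1138
y* = (k*)^α = 9.1138^0.5 ≈ 3.0189
c* = (1 − s)·y* = (1 − 0.16) × 3.0189 ≈ 2.5359

c* ≈ 2.54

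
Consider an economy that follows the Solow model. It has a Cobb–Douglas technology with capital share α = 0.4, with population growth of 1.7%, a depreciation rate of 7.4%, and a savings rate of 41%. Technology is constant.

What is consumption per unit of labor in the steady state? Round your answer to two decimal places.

At the steady state, Δk = 0, so s·k^α = (n + δ)·k.
Dividing both sides by k: k^(1−α) = s / (n + δ).
k^0.6 = 0.41 / (0.017 + 0.074) = 0.41 / 0.091 = 4.5055
k* = 4.5055^(1/0.6) ≈ 12.2906
y* = (k*)^α = 12.2906^0.4 ≈ 2.7279
c* = (1 − s)·y* = (1 − 0.41) × 2.7279 ≈ 1.6095

c* ≈ 1.61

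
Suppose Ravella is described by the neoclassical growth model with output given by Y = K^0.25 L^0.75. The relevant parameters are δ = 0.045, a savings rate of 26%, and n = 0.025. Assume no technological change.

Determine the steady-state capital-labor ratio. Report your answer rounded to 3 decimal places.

k* ≈ 5.752

Steady state requires s·f(k) = (n + δ)·k, i.e. s·k^α = (n + δ)·k.
Rearranging, k^(1−α) = s / (n + δ).
k^0.75 = 0.26 / (0.025 + 0.045) = 0.26 / 0.070 = 3.7143
k* = 3.7143^(1/0.75) ≈ 5.7522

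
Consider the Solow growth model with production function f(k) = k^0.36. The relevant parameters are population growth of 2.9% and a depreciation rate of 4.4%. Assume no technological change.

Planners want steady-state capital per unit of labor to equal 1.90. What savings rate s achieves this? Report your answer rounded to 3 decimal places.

In steady state, investment equals break-even investment: s·k^α = (n + δ)·k.
So s / (n + δ) = (k*)^(1−α) = 1.90^0.64 = 1.5080.
Therefore s = 1.5080 × (n + δ) = 1.5080 × 0.073 = 0.1101.

s ≈ 0.110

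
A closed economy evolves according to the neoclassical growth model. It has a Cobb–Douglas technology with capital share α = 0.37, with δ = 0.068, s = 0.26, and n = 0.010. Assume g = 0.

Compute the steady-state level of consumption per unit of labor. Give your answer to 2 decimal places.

c* ≈ 1.50

In steady state, investment equals break-even investment: s·k^α = (n + δ)·k.
Dividing both sides by k: k^(1−α) = s / (n + δ).
k^0.63 = 0.26 / (0.010 + 0.068) = 0.26 / 0.078 = 3.3333
k* = 3.3333^(1/0.63) ≈ 6.7602
y* = (k*)^α = 6.7602^0.37 ≈ 2.0281
c* = (1 − s)·y* = (1 − 0.26) × 2.0281 ≈ 1.5008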